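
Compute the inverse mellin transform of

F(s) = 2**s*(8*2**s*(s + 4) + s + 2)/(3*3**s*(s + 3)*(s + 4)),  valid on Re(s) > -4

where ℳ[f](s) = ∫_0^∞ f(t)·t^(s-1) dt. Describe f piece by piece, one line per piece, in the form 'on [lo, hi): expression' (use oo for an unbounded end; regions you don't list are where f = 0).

reversing the shared t-power: 27*t**3/8 on [0, 2/3); 9*t**2/8 on [2/3, 4/3)
the common scale on t comes off first: t**3 on [0, 1); t**2/2 on [1, 2)
remove the shared t-power first: t on [0, 1); 1/2 on [1, 2)
treat the 2 regions marked off by 2/3 separately and sum
∫ over [0, 2/3) of 27*t**4/8·t^(s-1) joins the sum
[2/3, 4/3) adds the kernel integral of 9*t**3/8

on [0, 2/3): 27*t**4/8
on [2/3, 4/3): 9*t**3/8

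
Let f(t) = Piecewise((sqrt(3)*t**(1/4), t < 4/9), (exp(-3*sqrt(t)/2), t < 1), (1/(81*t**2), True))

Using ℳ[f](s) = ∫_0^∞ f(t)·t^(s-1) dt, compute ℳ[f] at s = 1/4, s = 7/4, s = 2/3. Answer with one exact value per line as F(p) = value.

F(1/4) = -2*sqrt(6)*sqrt(pi)*erfc(sqrt(6)/2)/3 + 4/567 + 2*sqrt(6)*sqrt(pi)*erfc(1)/3 + 4*sqrt(3)/3
F(7/4) = -52*exp(-3/2)/9 - 10*sqrt(6)*sqrt(pi)*erfc(sqrt(6)/2)/27 + 4/81 + 8*sqrt(3)/81 + 10*sqrt(6)*sqrt(pi)*erfc(1)/27 + 116*sqrt(6)*exp(-1)/81
F(2/3) = 3**(2/3)*(-1584*2**(1/3)*uppergamma(4/3, 3/2) + 11*3**(1/3) + 1584*2**(1/3)*uppergamma(4/3, 1) + 864*2**(5/6))/3564

reversing the power substitution: sqrt(3)*sqrt(t) on [0, 2/3); exp(-3*t/2) on [2/3, 1); 1/(81*t**4) on [1, ∞)
undo the common scale on t: sqrt(t) on [0, 2); exp(-t/2) on [2, 3); t**(-4) on [3, ∞)
f breaks at 4/9, 1 into 3 integrals to sum
segment [0, 4/9) carries sqrt(3)*t**(1/4); integrate it
∫ over [4/9, 1) of exp(-3*sqrt(t)/2)·t^(s-1) joins the sum
on [1, ∞): add ∫ 1/(81*t**2)·t^(s-1) dt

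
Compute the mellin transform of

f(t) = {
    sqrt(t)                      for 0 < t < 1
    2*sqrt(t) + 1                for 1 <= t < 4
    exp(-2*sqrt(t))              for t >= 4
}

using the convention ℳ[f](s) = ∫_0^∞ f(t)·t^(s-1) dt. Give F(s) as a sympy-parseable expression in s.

(-16**s + 10*2**(6*s)*s - 4*2**(4*s)*s + 2*2**(2*s)*s*(2*s + 1)*uppergamma(2*s, 4) + 64**s)/(16**s*s*(2*s + 1))
  Re(s) > -1/2

undo the power substitution: t on [0, 1); 2*t + 1 on [1, 2); exp(-2*t) on [2, ∞)
cuts at 1, 4: linearity sums the 3 kernel integrals
∫ over [0, 1) of sqrt(t)·t^(s-1) joins the sum
on [1, 4): add ∫ (2*sqrt(t) + 1)·t^(s-1) dt
[4, ∞) adds the kernel integral of exp(-2*sqrt(t))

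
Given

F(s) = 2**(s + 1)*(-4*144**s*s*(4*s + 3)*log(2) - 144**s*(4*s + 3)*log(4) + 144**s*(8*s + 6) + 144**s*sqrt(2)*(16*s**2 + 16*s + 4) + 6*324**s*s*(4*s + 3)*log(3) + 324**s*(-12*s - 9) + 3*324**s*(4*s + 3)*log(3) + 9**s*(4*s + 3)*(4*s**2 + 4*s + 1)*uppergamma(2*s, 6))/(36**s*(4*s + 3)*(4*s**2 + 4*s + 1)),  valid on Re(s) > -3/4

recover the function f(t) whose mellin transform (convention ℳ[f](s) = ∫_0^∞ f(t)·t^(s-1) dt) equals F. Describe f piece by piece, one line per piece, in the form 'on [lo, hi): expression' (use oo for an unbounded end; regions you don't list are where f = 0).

on [0, 8): 2**(1/4)*t**(3/4)/2
on [8, 18): sqrt(2)*sqrt(t)*log(sqrt(2)*sqrt(t)/2)/2
on [18, oo): exp(-sqrt(2)*sqrt(t))

undo the common scale on t: t**(3/4) on [0, 4); sqrt(t)*log(sqrt(t)) on [4, 9); exp(-2*sqrt(t)) on [9, ∞)
invert the power substitution to get t**(3/2) on [0, 2); t*log(t) on [2, 3); exp(-2*t) on [3, ∞)
treat the 3 regions marked off by 8, 18 separately and sum
segment [0, 8) carries 2**(1/4)*t**(3/4)/2; integrate it
on [8, 18): add ∫ sqrt(2)*sqrt(t)*log(sqrt(2)*sqrt(t)/2)/2·t^(s-1) dt
segment 18 to ∞ holds exp(-sqrt(2)*sqrt(t)); add its integral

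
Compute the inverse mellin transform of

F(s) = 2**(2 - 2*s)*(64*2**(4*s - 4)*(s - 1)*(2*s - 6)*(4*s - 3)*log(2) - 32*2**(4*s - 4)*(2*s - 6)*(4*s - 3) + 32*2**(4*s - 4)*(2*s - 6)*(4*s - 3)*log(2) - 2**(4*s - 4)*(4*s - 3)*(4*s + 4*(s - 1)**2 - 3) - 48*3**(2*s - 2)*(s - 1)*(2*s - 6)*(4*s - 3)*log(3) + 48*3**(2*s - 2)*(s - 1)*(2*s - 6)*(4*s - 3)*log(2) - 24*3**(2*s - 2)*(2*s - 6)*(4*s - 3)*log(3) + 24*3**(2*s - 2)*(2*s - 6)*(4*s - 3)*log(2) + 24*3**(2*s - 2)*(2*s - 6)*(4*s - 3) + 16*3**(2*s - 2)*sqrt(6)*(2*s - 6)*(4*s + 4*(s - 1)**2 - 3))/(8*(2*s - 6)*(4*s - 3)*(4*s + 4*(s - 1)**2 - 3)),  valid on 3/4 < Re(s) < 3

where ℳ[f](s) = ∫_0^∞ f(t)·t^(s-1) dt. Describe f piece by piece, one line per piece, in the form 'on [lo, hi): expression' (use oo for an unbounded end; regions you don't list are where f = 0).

undo the shared t-power: t**(1/4) on [0, 9/4); sqrt(t)*log(sqrt(t)) on [9/4, 4); t**(-2) on [4, ∞)
strip the power substitution: sqrt(t) on [0, 3/2); t*log(t) on [3/2, 2); t**(-4) on [2, ∞)
breakpoints 9/4, 4: one integral from each of the 3 segments
segment [0, 9/4) carries t**(-3/4); integrate it
[9/4, 4) adds the kernel integral of log(sqrt(t))/sqrt(t)
segment 4 to ∞ holds t**(-3); add its integral

on [0, 9/4): t**(-3/4)
on [9/4, 4): log(sqrt(t))/sqrt(t)
on [4, oo): t**(-3)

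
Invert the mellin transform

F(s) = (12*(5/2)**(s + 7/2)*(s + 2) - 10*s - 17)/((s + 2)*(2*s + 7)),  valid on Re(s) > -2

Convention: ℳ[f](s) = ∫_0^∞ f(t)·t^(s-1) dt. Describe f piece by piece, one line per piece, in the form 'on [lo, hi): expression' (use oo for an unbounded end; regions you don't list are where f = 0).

cuts at 1: linearity sums the 2 kernel integrals
the [0, 1) slice contributes ∫ t**2·t^(s-1) dt
segment 1 to 5/2 holds 6*t**(7/2); add its integral

on [0, 1): t**2
on [1, 5/2): 6*t**(7/2)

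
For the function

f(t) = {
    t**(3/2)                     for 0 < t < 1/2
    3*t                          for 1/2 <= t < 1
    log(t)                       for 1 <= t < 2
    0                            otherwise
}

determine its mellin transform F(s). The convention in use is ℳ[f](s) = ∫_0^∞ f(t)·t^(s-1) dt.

along the cuts 1/2, 1, ℳ[f](s) splits into 3 integrals
∫ t**(3/2)·t^(s-1) over [0, 1/2)
for t in [1/2, 1): the term is ∫ 3*t·t^(s-1)
segment 1 to 2 holds log(t); add its integral

(-2*2**(2*s)*(s + 1)*(2*s + 3) + 6*2**s*s**2*(2*s + 3) + 2*2**s*(s + 1)*(2*s + 3) + 4**s*s*(s + 1)*(2*s + 3)*log(4) + sqrt(2)*s**2*(s + 1) - 3*s**2*(2*s + 3))/(2*2**s*s**2*(s + 1)*(2*s + 3))
  Re(s) > -3/2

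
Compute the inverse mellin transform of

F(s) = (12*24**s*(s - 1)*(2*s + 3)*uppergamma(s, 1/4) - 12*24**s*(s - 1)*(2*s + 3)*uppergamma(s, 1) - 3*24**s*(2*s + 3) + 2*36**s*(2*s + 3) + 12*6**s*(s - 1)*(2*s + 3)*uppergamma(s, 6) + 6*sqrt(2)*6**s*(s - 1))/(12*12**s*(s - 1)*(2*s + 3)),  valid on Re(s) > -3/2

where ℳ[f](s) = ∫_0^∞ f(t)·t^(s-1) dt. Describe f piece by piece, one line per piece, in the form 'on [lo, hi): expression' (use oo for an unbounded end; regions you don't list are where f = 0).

on [0, 1/2): t**(3/2)
on [1/2, 2): exp(-t/2)
on [2, 3): 1/(2*t)
on [3, oo): exp(-2*t)

f breaks at 1/2, 2, 3 into 4 integrals to sum
∫ over [0, 1/2) of t**(3/2)·t^(s-1) joins the sum
∫ over [1/2, 2) of exp(-t/2)·t^(s-1) joins the sum
the [2, 3) slice contributes ∫ 1/(2*t)·t^(s-1) dt
∫ exp(-2*t)·t^(s-1) over [3, ∞)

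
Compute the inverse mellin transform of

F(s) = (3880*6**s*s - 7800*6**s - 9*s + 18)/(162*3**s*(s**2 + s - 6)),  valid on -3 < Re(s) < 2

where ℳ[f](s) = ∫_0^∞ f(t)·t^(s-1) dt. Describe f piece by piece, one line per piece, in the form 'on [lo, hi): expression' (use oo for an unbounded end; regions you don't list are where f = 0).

the shared t-power comes off first: 3*t/2 on [0, 1/3); 3*t on [1/3, 2); 16/(81*t**4) on [2, ∞)
strip the common scale on t: t on [0, 1/2); 2*t on [1/2, 3); t**(-4) on [3, ∞)
along the cuts 1/3, 2, ℳ[f](s) splits into 3 integrals
on [0, 1/3) integrate f = 3*t**3/2 against the kernel
segment [1/3, 2) carries 3*t**3; integrate it
for t in [2, ∞): the term is ∫ 16/(81*t**2)·t^(s-1)

on [0, 1/3): 3*t**3/2
on [1/3, 2): 3*t**3
on [2, oo): 16/(81*t**2)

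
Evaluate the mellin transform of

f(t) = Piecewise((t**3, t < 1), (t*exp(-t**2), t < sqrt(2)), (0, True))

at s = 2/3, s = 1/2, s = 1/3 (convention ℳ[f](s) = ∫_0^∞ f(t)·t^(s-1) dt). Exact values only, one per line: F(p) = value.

F(2/3) = -uppergamma(5/6, 2)/2 + uppergamma(5/6, 1)/2 + 3/11
F(1/2) = -uppergamma(3/4, 2)/2 + uppergamma(3/4, 1)/2 + 2/7
F(1/3) = -uppergamma(2/3, 2)/2 + uppergamma(2/3, 1)/2 + 3/10

peel off the shared t-power: t**4 on [0, 1); t**2*exp(-t**2) on [1, sqrt(2))
the shared t-power comes off first: t**2 on [0, 1); exp(-t**2) on [1, sqrt(2))
peel off the power substitution: t on [0, 1); exp(-t) on [1, 2)
decompose at 1; ℳ[f](s) sums the 2 pieces' integrals
∫ over [0, 1) of t**3·t^(s-1) joins the sum
∫ over [1, sqrt(2)) of t*exp(-t**2)·t^(s-1) joins the sum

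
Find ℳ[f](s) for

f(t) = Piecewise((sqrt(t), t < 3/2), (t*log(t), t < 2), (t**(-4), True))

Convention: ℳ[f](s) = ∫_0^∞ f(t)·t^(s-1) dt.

split f at 3/2, 2: ℳ[f](s) collects 3 kernel integrals
over [0, 3/2), the kernel integral of sqrt(t) enters the sum
on [3/2, 2): add ∫ t*log(t)·t^(s-1) dt
the [2, ∞) slice contributes ∫ t**(-4)·t^(s-1) dt

(-32*2**(2*s)*(s - 4)*(2*s + 1) + 3**s*s*(s - 4)*(2*s + 1)*(-24*log(3) + 24*log(2)) + 3**s*(s - 4)*(2*s + 1)*(-24*log(3) + 24*log(2)) + 24*3**s*(s - 4)*(2*s + 1) + 16*3**s*sqrt(6)*(s - 4)*(s**2 + 2*s + 1) + 32*4**s*s*(s - 4)*(2*s + 1)*log(2) + 32*4**s*(s - 4)*(2*s + 1)*log(2) - 4**s*(2*s + 1)*(s**2 + 2*s + 1))/(16*2**s*(s - 4)*(2*s + 1)*(s**2 + 2*s + 1))
  -1/2 < Re(s) < 4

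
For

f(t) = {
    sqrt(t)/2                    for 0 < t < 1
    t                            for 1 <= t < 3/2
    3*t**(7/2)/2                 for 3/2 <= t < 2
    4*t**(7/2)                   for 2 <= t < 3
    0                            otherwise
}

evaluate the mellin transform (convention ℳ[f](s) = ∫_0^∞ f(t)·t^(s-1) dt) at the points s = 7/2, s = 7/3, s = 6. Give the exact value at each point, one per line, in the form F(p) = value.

breakpoints 1, 3/2, 2: one integral from each of the 4 segments
on [0, 1): add ∫ sqrt(t)/2·t^(s-1) dt
over [1, 3/2), the kernel integral of t enters the sum
∫ over [3/2, 2) of 3*t**(7/2)/2·t^(s-1) joins the sum
[2, 3) adds the kernel integral of 4*t**(7/2)

F(7/2) = 9*sqrt(6)/16 + 19357495/16128
F(7/3) = -96*2**(5/6)/7 - 2187*2**(1/6)*3**(5/6)/2240 - 21/170 + 81*2**(2/3)*3**(1/3)/160 + 5832*3**(5/6)/35
F(6) = -2560*sqrt(2)/19 - 59049*sqrt(6)/19456 + 27663/11648 + 157464*sqrt(3)/19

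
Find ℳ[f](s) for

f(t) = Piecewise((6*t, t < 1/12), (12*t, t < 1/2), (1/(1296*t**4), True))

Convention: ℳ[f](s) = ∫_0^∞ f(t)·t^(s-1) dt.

(970*6**s*s - 3890*6**s - 81*s + 324)/(162*12**s*(s**2 - 3*s - 4))
  -1 < Re(s) < 4

remove the common scale on t first: 3*t on [0, 1/6); 6*t on [1/6, 1); 1/(81*t**4) on [1, ∞)
peel off the common scale on t: t on [0, 1/2); 2*t on [1/2, 3); t**(-4) on [3, ∞)
breakpoints 1/12, 1/2: one integral from each of the 3 segments
piece [0, 1/12): integrate 6*t against the kernel
[1/12, 1/2) adds the kernel integral of 12*t
the [1/2, ∞) slice contributes ∫ 1/(1296*t**4)·t^(s-1) dt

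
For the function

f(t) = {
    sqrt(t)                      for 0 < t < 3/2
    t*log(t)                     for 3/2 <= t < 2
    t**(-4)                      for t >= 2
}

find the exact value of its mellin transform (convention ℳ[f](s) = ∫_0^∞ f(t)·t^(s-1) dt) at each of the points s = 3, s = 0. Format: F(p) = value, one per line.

F(3) = -81*log(3)/64 - 47/256 + 27*sqrt(6)/56 + 337*log(2)/64
F(0) = -31/64 + log(8*sqrt(6)/9) + sqrt(6)

split f at 3/2, 2: ℳ[f](s) collects 3 kernel integrals
piece [0, 3/2): integrate sqrt(t) against the kernel
piece [3/2, 2): integrate t*log(t) against the kernel
over [2, ∞), the kernel integral of t**(-4) enters the sum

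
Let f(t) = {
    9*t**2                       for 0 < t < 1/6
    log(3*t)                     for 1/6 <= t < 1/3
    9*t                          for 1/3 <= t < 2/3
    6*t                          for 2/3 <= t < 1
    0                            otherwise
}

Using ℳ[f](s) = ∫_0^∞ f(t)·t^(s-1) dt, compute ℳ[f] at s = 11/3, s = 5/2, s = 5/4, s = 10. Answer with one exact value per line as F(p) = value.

F(11/3) = 6**(1/3)*(-110160*2**(2/3) + 2275 + 5236*log(2) + 1053184*2**(1/3) + 5331744*6**(2/3))/24881472
F(5/2) = sqrt(6)*(-12816*sqrt(2) + 1260*log(2) + 58279 + 194400*sqrt(6))/680400
F(5/4) = 6**(3/4)*(-11544*2**(1/4) + 2340*log(2) + 2097 + 10400*sqrt(2) + 46800*6**(1/4))/105300
F(10) = log(2)/604661760 + 437869228439/798153523200

remove the common scale on t first: t**2 on [0, 1/2); log(t) on [1/2, 1); 3*t on [1, 2); …
invert the shared t-power to get t on [0, 1/2); log(t)/t on [1/2, 1); 3 on [1, 2); …
treat the 4 regions marked off by 1/6, 1/3, 2/3 separately and sum
piece [0, 1/6): integrate 9*t**2 against the kernel
segment [1/6, 1/3) carries log(3*t); integrate it
segment 1/3 to 2/3 holds 9*t; add its integral
for t in [2/3, 1): the term is ∫ 6*t·t^(s-1)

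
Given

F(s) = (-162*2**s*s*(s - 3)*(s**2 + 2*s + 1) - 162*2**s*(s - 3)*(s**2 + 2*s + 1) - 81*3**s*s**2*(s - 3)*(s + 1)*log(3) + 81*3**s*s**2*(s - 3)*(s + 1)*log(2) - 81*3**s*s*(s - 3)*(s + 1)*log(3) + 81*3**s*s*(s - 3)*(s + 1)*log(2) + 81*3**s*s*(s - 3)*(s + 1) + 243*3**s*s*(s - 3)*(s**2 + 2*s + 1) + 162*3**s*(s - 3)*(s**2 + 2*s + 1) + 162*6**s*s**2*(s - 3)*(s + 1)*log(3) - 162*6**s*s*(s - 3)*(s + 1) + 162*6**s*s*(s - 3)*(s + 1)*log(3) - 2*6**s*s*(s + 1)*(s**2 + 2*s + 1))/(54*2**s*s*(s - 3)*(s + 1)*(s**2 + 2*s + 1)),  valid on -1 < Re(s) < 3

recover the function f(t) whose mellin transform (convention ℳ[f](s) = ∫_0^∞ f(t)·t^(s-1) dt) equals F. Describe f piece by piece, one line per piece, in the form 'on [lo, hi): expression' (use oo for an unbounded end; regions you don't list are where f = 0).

on [0, 1): t
on [1, 3/2): t + 3
on [3/2, 3): t*log(t)
on [3, oo): t**(-3)

integrate the 4 segments split at 1, 3/2, 3, then add the results
segment [0, 1) carries t; integrate it
[1, 3/2) adds the kernel integral of (t + 3)
for t in [3/2, 3): the term is ∫ t*log(t)·t^(s-1)
piece [3, ∞): integrate t**(-3) against the kernel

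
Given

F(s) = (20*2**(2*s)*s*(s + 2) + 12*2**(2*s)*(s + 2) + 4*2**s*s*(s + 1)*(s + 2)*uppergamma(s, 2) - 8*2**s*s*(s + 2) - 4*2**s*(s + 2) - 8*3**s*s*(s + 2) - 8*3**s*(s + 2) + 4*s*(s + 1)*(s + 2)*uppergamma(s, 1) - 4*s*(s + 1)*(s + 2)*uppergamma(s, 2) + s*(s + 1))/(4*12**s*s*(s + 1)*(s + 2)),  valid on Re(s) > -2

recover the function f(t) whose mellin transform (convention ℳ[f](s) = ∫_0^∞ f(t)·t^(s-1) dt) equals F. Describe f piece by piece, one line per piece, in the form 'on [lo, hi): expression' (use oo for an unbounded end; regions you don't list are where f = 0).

invert the common scale on t to get 9*t**2 on [0, 1/6); exp(-6*t) on [1/6, 1/3); 3*t + 1 on [1/3, 1/2); …
undo the common scale on t: t**2 on [0, 1/2); exp(-2*t) on [1/2, 1); t + 1 on [1, 3/2); …
treat the 5 regions marked off by 1/12, 1/6, 1/4, 1/3 separately and sum
segment 0 to 1/12 holds 36*t**2; add its integral
the [1/12, 1/6) slice contributes ∫ exp(-12*t)·t^(s-1) dt
[1/6, 1/4) adds the kernel integral of (6*t + 1)
[1/4, 1/3) adds the kernel integral of (6*t + 3)
between 1/3 and ∞ the integrand is exp(-6*t)·t^(s-1)

on [0, 1/12): 36*t**2
on [1/12, 1/6): exp(-12*t)
on [1/6, 1/4): 6*t + 1
on [1/4, 1/3): 6*t + 3
on [1/3, oo): exp(-6*t)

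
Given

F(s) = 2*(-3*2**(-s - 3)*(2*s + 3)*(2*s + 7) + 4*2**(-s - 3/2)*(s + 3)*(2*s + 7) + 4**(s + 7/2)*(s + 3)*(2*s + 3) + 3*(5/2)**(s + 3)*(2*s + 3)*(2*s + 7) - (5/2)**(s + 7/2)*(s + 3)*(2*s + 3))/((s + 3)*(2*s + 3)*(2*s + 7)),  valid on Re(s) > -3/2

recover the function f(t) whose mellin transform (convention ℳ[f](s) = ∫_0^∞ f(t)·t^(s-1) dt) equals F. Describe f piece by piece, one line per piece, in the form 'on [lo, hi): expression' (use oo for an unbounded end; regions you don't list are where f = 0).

split f at 1/2, 5/2: ℳ[f](s) collects 3 kernel integrals
piece [0, 1/2): integrate 4*t**(3/2) against the kernel
on [1/2, 5/2): add ∫ 6*t**3·t^(s-1) dt
segment 5/2 to 4 holds t**(7/2); add its integral

on [0, 1/2): 4*t**(3/2)
on [1/2, 5/2): 6*t**3
on [5/2, 4): t**(7/2)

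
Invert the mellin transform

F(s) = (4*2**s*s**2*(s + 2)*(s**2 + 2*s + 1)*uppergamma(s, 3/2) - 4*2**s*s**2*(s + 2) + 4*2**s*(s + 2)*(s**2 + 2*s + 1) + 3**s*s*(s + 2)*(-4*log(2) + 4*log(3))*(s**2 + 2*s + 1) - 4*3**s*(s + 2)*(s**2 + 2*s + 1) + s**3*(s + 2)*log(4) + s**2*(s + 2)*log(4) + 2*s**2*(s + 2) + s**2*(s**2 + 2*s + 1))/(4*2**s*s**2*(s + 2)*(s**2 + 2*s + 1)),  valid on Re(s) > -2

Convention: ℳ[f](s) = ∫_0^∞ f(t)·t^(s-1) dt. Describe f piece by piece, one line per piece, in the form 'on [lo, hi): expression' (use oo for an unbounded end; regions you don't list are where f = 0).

on [0, 1/2): t**2
on [1/2, 1): t*log(t)
on [1, 3/2): log(t)
on [3/2, oo): exp(-t)

f breaks at 1/2, 1, 3/2 into 4 integrals to sum
over [0, 1/2), the kernel integral of t**2 enters the sum
segment [1/2, 1) carries t*log(t); integrate it
for t in [1, 3/2): the term is ∫ log(t)·t^(s-1)
segment [3/2, ∞) carries exp(-t); integrate it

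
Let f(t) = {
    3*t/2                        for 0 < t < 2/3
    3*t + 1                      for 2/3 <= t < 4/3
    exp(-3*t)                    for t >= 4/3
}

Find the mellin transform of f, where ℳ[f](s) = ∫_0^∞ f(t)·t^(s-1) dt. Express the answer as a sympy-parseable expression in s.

(2**s*s*(s + 1)*uppergamma(s, 4) - 2*4**s*s - 4**s + 5*8**s*s + 8**s)/(6**s*s*(s + 1))
  Re(s) > -1

invert the common scale on t to get t on [0, 1); 2*t + 1 on [1, 2); exp(-2*t) on [2, ∞)
cuts at 2/3, 4/3: linearity sums the 3 kernel integrals
on [0, 2/3) integrate f = 3*t/2 against the kernel
on [2/3, 4/3) integrate f = (3*t + 1) against the kernel
piece [4/3, ∞): integrate exp(-3*t) against the kernel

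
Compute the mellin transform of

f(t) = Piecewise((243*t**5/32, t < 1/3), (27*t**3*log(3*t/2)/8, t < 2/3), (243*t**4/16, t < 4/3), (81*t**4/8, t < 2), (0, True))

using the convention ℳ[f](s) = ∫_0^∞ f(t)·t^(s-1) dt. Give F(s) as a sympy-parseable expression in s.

undo the common scale on t: t**5 on [0, 1/2); t**3*log(t) on [1/2, 1); 3*t**4 on [1, 2); …
remove the shared t-power first: t**3 on [0, 1/2); t*log(t) on [1/2, 1); 3*t**2 on [1, 2); …
remove the shared t-power first: t on [0, 1/2); log(t)/t on [1/2, 1); 3 on [1, 2); …
along the cuts 1/3, 2/3, 4/3, ℳ[f](s) splits into 4 integrals
for t in [0, 1/3): the term is ∫ 243*t**5/32·t^(s-1)
on [1/3, 2/3) integrate f = 27*t**3*log(3*t/2)/8 against the kernel
on [2/3, 4/3): add ∫ 243*t**4/16·t^(s-1) dt
on [4/3, 2): add ∫ 81*t**4/8·t^(s-1) dt

(512*2**(2*s)*(s + 5)*(2*s - (s + 4)**2 + 7) + 32*2**s*(s + 4)*(s + 5) - 96*2**s*(s + 5)*(2*s - (s + 4)**2 + 7) + 5184*6**s*(s + 5)*(2*s - (s + 4)**2 + 7) - 4*(s + 4)**2*(s + 5)*log(2) - 4*(s + 4)*(s + 5) + 4*(s + 4)*(s + 5)*log(2) + (s + 4)*(2*s - (s + 4)**2 + 7))/(32*3**s*(s + 4)*(s + 5)*(2*s - (s + 4)**2 + 7))
  Re(s) > -5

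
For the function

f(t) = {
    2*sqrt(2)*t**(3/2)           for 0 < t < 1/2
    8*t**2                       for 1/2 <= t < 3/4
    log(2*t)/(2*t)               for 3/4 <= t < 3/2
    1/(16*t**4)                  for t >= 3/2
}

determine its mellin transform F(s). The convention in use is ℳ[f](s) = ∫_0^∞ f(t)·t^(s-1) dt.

strip the common scale on t: t**(3/2) on [0, 1); 2*t**2 on [1, 3/2); log(t)/t on [3/2, 3); …
decompose at 1/2, 3/4, 3/2; ℳ[f](s) sums the 4 pieces' integrals
piece [0, 1/2): integrate 2*sqrt(2)*t**(3/2) against the kernel
on [1/2, 3/4): add ∫ 8*t**2·t^(s-1) dt
on [3/4, 3/2): add ∫ log(2*t)/(2*t)·t^(s-1) dt
∫ over [3/2, ∞) of 1/(16*t**4)·t^(s-1) joins the sum

(324*2**s*(s - 4)*(s + 2)*(s**2 - 2*s + 1) - 324*2**s*(s - 4)*(2*s + 3)*(s**2 - 2*s + 1) - 108*3**s*s*(s - 4)*(s + 2)*(2*s + 3)*log(3) + 108*3**s*s*(s - 4)*(s + 2)*(2*s + 3)*log(2) - 108*3**s*(s - 4)*(s + 2)*(2*s + 3)*log(2) + 108*3**s*(s - 4)*(s + 2)*(2*s + 3) + 108*3**s*(s - 4)*(s + 2)*(2*s + 3)*log(3) + 729*3**s*(s - 4)*(2*s + 3)*(s**2 - 2*s + 1) + 54*6**s*s*(s - 4)*(s + 2)*(2*s + 3)*log(3) - 54*6**s*(s - 4)*(s + 2)*(2*s + 3)*log(3) - 54*6**s*(s - 4)*(s + 2)*(2*s + 3) - 2*6**s*(s + 2)*(2*s + 3)*(s**2 - 2*s + 1))/(162*2**(2*s)*(s - 4)*(s + 2)*(2*s + 3)*(s**2 - 2*s + 1))
  -3/2 < Re(s) < 4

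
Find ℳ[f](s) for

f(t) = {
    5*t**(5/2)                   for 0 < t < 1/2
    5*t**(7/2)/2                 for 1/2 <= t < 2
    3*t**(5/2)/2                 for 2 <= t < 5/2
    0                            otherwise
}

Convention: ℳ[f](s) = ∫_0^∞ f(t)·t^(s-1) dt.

2**(1/2 - s)*(896*2**(2*s)*s + 1856*2**(2*s) + 300*5**(s + 1/2)*s + 1050*5**(s + 1/2) + 30*s + 115)/(16*(4*s**2 + 24*s + 35))
  Re(s) > -5/2

along the cuts 1/2, 2, ℳ[f](s) splits into 3 integrals
∫ 5*t**(5/2)·t^(s-1) over [0, 1/2)
over [1/2, 2), the kernel integral of 5*t**(7/2)/2 enters the sum
[2, 5/2) adds the kernel integral of 3*t**(5/2)/2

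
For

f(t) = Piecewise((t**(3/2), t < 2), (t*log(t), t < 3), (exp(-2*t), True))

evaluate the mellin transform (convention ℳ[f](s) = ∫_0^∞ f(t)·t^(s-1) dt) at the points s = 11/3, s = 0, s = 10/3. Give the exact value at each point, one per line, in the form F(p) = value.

F(11/3) = -729*3**(2/3)/196 - 24*2**(2/3)*log(2)/7 + 2**(1/3)*uppergamma(11/3, 6)/16 + 36*2**(2/3)/49 + 192*2**(1/6)/31 + 243*3**(2/3)*log(3)/14
F(0) = -1 - Ei(-6) + 4*sqrt(2)/3 + log(27/4)
F(10/3) = -729*3**(1/3)/169 - 48*2**(1/3)*log(2)/13 + 2**(2/3)*uppergamma(10/3, 6)/16 + 144*2**(1/3)/169 + 96*2**(5/6)/29 + 243*3**(1/3)*log(3)/13

along the cuts 2, 3, ℳ[f](s) splits into 3 integrals
the [0, 2) slice contributes ∫ t**(3/2)·t^(s-1) dt
piece [2, 3): integrate t*log(t) against the kernel
on [3, ∞): add ∫ exp(-2*t)·t^(s-1) dt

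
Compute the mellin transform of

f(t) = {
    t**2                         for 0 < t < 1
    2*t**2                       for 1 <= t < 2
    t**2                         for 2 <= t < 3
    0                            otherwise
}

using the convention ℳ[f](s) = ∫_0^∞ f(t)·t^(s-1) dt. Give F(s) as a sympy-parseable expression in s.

(2**(s + 2) + 3**(s + 2) - 1)/(s + 2)
  Re(s) > -2

summing 3 kernel integrals split by 1, 2 yields ℳ[f](s)
∫ t**2·t^(s-1) over [0, 1)
piece [1, 2): integrate 2*t**2 against the kernel
[2, 3) adds the kernel integral of t**2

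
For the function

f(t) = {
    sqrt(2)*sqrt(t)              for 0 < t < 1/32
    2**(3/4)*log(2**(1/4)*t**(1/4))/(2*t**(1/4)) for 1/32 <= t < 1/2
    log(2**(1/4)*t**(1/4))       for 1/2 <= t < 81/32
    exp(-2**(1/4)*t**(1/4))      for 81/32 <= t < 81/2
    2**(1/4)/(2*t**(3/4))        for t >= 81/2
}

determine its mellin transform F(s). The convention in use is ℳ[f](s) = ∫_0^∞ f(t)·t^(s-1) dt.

(1728*2**(4*s)*s**2*(4*s - 3)*(4*s + 2)*(16*s**2 - 8*s + 1)*uppergamma(4*s, 3/2) - 1728*2**(4*s)*s**2*(4*s - 3)*(4*s + 2)*(16*s**2 - 8*s + 1)*uppergamma(4*s, 3) - 1728*2**(4*s)*s**2*(4*s - 3)*(4*s + 2) + 108*2**(4*s)*(4*s - 3)*(4*s + 2)*(16*s**2 - 8*s + 1) - 432*3**(4*s)*s*(4*s - 3)*(4*s + 2)*(16*s**2 - 8*s + 1)*log(2) + 432*3**(4*s)*s*(4*s - 3)*(4*s + 2)*(16*s**2 - 8*s + 1)*log(3) - 108*3**(4*s)*(4*s - 3)*(4*s + 2)*(16*s**2 - 8*s + 1) - 64*6**(4*s)*s**2*(4*s + 2)*(16*s**2 - 8*s + 1) + 13824*s**3*(4*s - 3)*(4*s + 2)*log(2) - 3456*s**2*(4*s - 3)*(4*s + 2)*log(2) + 3456*s**2*(4*s - 3)*(4*s + 2) + 432*s**2*(4*s - 3)*(16*s**2 - 8*s + 1))/(432*2**(5*s)*s**2*(4*s - 3)*(4*s + 2)*(16*s**2 - 8*s + 1))
  -1/2 < Re(s) < 3/4

the common scale on t comes off first: sqrt(t) on [0, 1/16); log(t**(1/4))/t**(1/4) on [1/16, 1); log(t**(1/4)) on [1, 81/16); …
undo the power substitution: t on [0, 1/4); log(sqrt(t))/sqrt(t) on [1/4, 1); log(sqrt(t)) on [1, 9/4); …
invert the power substitution to get t**2 on [0, 1/2); log(t)/t on [1/2, 1); log(t) on [1, 3/2); …
decompose at 1/32, 1/2, 81/32, 81/2; ℳ[f](s) sums the 5 pieces' integrals
segment 0 to 1/32 holds sqrt(2)*sqrt(t); add its integral
over [1/32, 1/2), the kernel integral of 2**(3/4)*log(2**(1/4)*t**(1/4))/(2*t**(1/4)) enters the sum
piece [1/2, 81/32): integrate log(2**(1/4)*t**(1/4)) against the kernel
[81/32, 81/2) adds the kernel integral of exp(-2**(1/4)*t**(1/4))
on [81/2, ∞): add ∫ 2**(1/4)/(2*t**(3/4))·t^(s-1) dt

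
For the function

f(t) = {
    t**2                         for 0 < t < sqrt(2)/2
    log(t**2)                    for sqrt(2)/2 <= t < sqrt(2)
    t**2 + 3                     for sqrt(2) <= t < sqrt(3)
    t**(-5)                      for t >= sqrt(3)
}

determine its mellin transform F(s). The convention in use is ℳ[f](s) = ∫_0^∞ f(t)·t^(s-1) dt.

(-135*2**s*s**2*(s - 5)/2 + 27*2**s*s*(s/2 + 1)*(s - 5)*log(2) - 81*2**s*s*(s - 5) - 54*2**s*(s/2 + 1)*(s - 5) - sqrt(3)*6**(s/2)*s**2*(s/2 + 1) + 81*6**(s/2)*s**2*(s - 5) + 81*6**(s/2)*s*(s - 5) + 27*s**2*(s - 5)/4 + 27*s*(s/2 + 1)*(s - 5)*log(2) + (s - 5)*(27*s + 54))/(27*2**(s/2)*s**2*(s/2 + 1)*(s - 5))
  -2 < Re(s) < 5

the power substitution comes off first: t on [0, 1/2); log(t) on [1/2, 2); t + 3 on [2, 3); …
split f at sqrt(2)/2, sqrt(2), sqrt(3): ℳ[f](s) collects 4 kernel integrals
the [0, sqrt(2)/2) slice contributes ∫ t**2·t^(s-1) dt
[sqrt(2)/2, sqrt(2)) adds the kernel integral of log(t**2)
∫ (t**2 + 3)·t^(s-1) over [sqrt(2), sqrt(3))
segment [sqrt(3), ∞) carries t**(-5); integrate it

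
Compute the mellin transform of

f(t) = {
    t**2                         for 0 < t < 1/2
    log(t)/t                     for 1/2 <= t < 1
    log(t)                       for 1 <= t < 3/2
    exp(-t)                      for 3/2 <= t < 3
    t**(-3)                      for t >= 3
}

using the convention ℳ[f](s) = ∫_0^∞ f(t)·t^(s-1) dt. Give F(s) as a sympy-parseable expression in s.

(108*2**s*s**2*(s - 3)*(s + 2)*(s**2 - 2*s + 1)*uppergamma(s, 3/2) - 108*2**s*s**2*(s - 3)*(s + 2)*(s**2 - 2*s + 1)*uppergamma(s, 3) - 108*2**s*s**2*(s - 3)*(s + 2) + 108*2**s*(s - 3)*(s + 2)*(s**2 - 2*s + 1) - 108*3**s*s*(s - 3)*(s + 2)*(s**2 - 2*s + 1)*log(2) + 108*3**s*s*(s - 3)*(s + 2)*(s**2 - 2*s + 1)*log(3) - 108*3**s*(s - 3)*(s + 2)*(s**2 - 2*s + 1) - 4*6**s*s**2*(s + 2)*(s**2 - 2*s + 1) + 216*s**3*(s - 3)*(s + 2)*log(2) - 216*s**2*(s - 3)*(s + 2)*log(2) + 216*s**2*(s - 3)*(s + 2) + 27*s**2*(s - 3)*(s**2 - 2*s + 1))/(108*2**s*s**2*(s - 3)*(s + 2)*(s**2 - 2*s + 1))
  -2 < Re(s) < 3

summing 5 kernel integrals split by 1/2, 1, 3/2, 3 yields ℳ[f](s)
for t in [0, 1/2): the term is ∫ t**2·t^(s-1)
[1/2, 1) adds the kernel integral of log(t)/t
∫ log(t)·t^(s-1) over [1, 3/2)
[3/2, 3) adds the kernel integral of exp(-t)
segment 3 to ∞ holds t**(-3); add its integral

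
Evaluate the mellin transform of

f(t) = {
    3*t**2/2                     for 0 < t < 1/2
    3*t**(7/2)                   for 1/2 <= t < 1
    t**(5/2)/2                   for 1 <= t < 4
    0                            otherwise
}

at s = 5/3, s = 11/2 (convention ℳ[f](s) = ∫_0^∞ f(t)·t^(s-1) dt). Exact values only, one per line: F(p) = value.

F(5/3) = -9*2**(5/6)/992 + 357/775 + 270561*2**(1/3)/8800
F(11/2) = sqrt(2)/1280 + 6291871/1536

f breaks at 1/2, 1 into 3 integrals to sum
piece [0, 1/2): integrate 3*t**2/2 against the kernel
[1/2, 1) adds the kernel integral of 3*t**(7/2)
piece [1, 4): integrate t**(5/2)/2 against the kernel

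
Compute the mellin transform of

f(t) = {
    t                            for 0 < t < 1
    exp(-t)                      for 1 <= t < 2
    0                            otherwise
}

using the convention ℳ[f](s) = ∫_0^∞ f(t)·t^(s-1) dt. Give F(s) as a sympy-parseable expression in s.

((s + 1)*uppergamma(s, 1) - (s + 1)*uppergamma(s, 2) + 1)/(s + 1)
  Re(s) > -1

split f at 1: ℳ[f](s) collects 2 kernel integrals
between 0 and 1 the integrand is t·t^(s-1)
[1, 2) adds the kernel integral of exp(-t)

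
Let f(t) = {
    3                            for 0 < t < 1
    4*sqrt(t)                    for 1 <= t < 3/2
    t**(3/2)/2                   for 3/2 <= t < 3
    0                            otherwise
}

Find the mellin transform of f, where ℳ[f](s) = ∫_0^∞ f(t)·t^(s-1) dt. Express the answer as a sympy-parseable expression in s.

(-16*2**s*s**2 + 36*2**s + 26*3**s*sqrt(6)*s**2 + 45*3**s*sqrt(6)*s + 24*sqrt(3)*6**s*s**2 + 12*sqrt(3)*6**s*s)/(4*2**s*s*(4*s**2 + 8*s + 3))
  Re(s) > 0

integrate the 3 segments split at 1, 3/2, then add the results
over [0, 1), the kernel integral of 3 enters the sum
for t in [1, 3/2): the term is ∫ 4*sqrt(t)·t^(s-1)
on [3/2, 3) integrate f = t**(3/2)/2 against the kernel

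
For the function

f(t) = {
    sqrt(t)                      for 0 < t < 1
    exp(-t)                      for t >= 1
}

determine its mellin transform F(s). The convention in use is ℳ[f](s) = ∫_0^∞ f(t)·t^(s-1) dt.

integrate the 2 segments split at 1, then add the results
between 0 and 1 the integrand is sqrt(t)·t^(s-1)
[1, ∞) adds the kernel integral of exp(-t)

((2*s + 1)*uppergamma(s, 1) + 2)/(2*s + 1)
  Re(s) > -1/2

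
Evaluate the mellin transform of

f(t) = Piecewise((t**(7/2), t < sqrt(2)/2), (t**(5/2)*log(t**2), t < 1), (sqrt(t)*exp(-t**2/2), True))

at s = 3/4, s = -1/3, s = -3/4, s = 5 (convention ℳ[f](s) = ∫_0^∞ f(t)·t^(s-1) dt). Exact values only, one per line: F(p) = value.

invert the shared t-power to get t**3 on [0, sqrt(2)/2); t**2*log(t**2) on [sqrt(2)/2, 1); exp(-t**2/2) on [1, ∞)
invert the power substitution to get t**(3/2) on [0, 1/2); t*log(t) on [1/2, 1); exp(-t/2) on [1, ∞)
slice at sqrt(2)/2, 1, transform all 3 pieces, and sum them
segment [0, sqrt(2)/2) carries t**(7/2); integrate it
segment sqrt(2)/2 to 1 holds t**(5/2)*log(t**2); add its integral
∫ sqrt(t)*exp(-t**2/2)·t^(s-1) over [1, ∞)

F(3/4) = 2**(3/8)*(-544*2**(5/8) + 169*sqrt(2) + 272 + 442*log(2) + 2873*2**(1/4)*uppergamma(5/8, 1/2))/5746
F(-1/3) = 2**(11/12)*(-2736*2**(1/12) + 507*sqrt(2) + 1482*log(2) + 1368 + 3211*2**(1/6)*uppergamma(1/12, 1/2))/12844
F(-3/4) = 2**(1/8)*(-704*2**(7/8) + 196*sqrt(2) + 616*log(2) + 539*2**(3/4)*uppergamma(-1/8, 1/2) + 704)/2156
F(5) = 2**(1/4)*(-1088*2**(3/4) + 136 + 225*sqrt(2) + 510*log(2) + 122400*sqrt(2)*uppergamma(11/4, 1/2))/61200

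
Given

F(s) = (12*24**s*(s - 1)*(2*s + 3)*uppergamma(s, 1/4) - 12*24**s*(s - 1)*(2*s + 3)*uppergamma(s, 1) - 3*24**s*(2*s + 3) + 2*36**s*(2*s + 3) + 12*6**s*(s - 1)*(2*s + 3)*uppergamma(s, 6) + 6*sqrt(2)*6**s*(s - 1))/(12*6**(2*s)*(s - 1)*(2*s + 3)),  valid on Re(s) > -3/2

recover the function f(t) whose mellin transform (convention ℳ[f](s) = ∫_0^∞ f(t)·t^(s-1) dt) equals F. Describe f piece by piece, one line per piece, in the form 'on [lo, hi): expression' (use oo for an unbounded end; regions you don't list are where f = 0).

on [0, 1/6): 3*sqrt(3)*t**(3/2)
on [1/6, 2/3): exp(-3*t/2)
on [2/3, 1): 1/(6*t)
on [1, oo): exp(-6*t)

reversing the common scale on t: 2*sqrt(2)*t**(3/2) on [0, 1/4); exp(-t) on [1/4, 1); 1/(4*t) on [1, 3/2); …
peel off the common scale on t: t**(3/2) on [0, 1/2); exp(-t/2) on [1/2, 2); 1/(2*t) on [2, 3); …
linearity at 1/6, 2/3, 1 turns ℳ[f](s) into 4 summed integrals
on [0, 1/6): add ∫ 3*sqrt(3)*t**(3/2)·t^(s-1) dt
segment [1/6, 2/3) carries exp(-3*t/2); integrate it
for t in [2/3, 1): the term is ∫ 1/(6*t)·t^(s-1)
∫ over [1, ∞) of exp(-6*t)·t^(s-1) joins the sum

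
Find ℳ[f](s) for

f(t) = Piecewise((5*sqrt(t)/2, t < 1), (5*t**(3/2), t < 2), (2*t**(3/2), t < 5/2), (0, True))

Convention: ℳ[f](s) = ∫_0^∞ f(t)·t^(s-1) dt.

(6*2**(s + 3/2)*(2*s + 1) + 4*(5/2)**(s + 3/2)*(2*s + 1) - 10*s + 5)/((2*s + 1)*(2*s + 3))
  Re(s) > -1/2

along the cuts 1, 2, ℳ[f](s) splits into 3 integrals
for t in [0, 1): the term is ∫ 5*sqrt(t)/2·t^(s-1)
between 1 and 2 the integrand is 5*t**(3/2)·t^(s-1)
on [2, 5/2): add ∫ 2*t**(3/2)·t^(s-1) dt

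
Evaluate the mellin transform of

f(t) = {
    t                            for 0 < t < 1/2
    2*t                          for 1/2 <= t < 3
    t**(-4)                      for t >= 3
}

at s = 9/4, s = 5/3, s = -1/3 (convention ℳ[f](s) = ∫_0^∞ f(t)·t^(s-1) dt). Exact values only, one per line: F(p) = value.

linearity at 1/2, 3 turns ℳ[f](s) into 3 summed integrals
∫ t·t^(s-1) over [0, 1/2)
between 1/2 and 3 the integrand is 2*t·t^(s-1)
on [3, ∞): add ∫ t**(-4)·t^(s-1) dt

F(9/4) = 2**(3/4)*(-63 + 27320*6**(1/4))/3276
F(5/3) = 2**(1/3)*(-189 + 13640*6**(2/3))/4032
F(-1/3) = 2**(1/3)*(-3159 + 6320*6**(2/3))/4212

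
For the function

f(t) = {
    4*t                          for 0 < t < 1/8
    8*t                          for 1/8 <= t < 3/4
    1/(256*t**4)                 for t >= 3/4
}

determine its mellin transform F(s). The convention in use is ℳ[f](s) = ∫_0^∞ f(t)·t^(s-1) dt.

undo the common scale on t: 2*t on [0, 1/4); 4*t on [1/4, 3/2); 1/(16*t**4) on [3/2, ∞)
back out the common scale on t: t on [0, 1/2); 2*t on [1/2, 3); t**(-4) on [3, ∞)
the 3 pieces separated at 1/8, 3/4 each add one integral
on [0, 1/8) integrate f = 4*t against the kernel
between 1/8 and 3/4 the integrand is 8*t·t^(s-1)
the [3/4, ∞) slice contributes ∫ 1/(256*t**4)·t^(s-1) dt

(970*6**s*s - 3890*6**s - 81*s + 324)/(162*2**(3*s)*(s**2 - 3*s - 4))
  -1 < Re(s) < 4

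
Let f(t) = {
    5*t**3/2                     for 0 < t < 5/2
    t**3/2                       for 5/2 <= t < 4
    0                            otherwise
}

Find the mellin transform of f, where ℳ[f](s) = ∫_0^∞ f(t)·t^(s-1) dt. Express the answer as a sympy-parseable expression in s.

(128*2**(3*s) + 125*5**s)/(4*2**s*(s + 3))
  Re(s) > -3

decompose at 5/2; ℳ[f](s) sums the 2 pieces' integrals
piece [0, 5/2): integrate 5*t**3/2 against the kernel
for t in [5/2, 4): the term is ∫ t**3/2·t^(s-1)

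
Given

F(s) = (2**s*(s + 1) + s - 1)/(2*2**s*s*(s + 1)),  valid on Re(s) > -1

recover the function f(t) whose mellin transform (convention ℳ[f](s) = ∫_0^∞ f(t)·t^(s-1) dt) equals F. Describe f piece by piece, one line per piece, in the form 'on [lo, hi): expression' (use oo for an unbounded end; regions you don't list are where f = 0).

on [0, 1/2): 2*t
on [1/2, 1): 1/2

reversing the common scale on t: t on [0, 1); 1/2 on [1, 2)
split f at 1/2: ℳ[f](s) collects 2 kernel integrals
on [0, 1/2): add ∫ 2*t·t^(s-1) dt
on [1/2, 1) integrate f = 1/2 against the kernel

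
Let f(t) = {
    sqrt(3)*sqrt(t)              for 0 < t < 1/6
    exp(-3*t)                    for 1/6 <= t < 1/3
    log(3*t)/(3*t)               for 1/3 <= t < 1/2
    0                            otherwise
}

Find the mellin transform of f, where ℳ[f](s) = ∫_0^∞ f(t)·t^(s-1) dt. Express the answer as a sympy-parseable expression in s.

the common scale on t comes off first: sqrt(2)*sqrt(t) on [0, 1/4); exp(-2*t) on [1/4, 1/2); log(2*t)/(2*t) on [1/2, 3/4)
strip the common scale on t: sqrt(t) on [0, 1/2); exp(-t) on [1/2, 1); log(t)/t on [1, 3/2)
integrate the 3 segments split at 1/6, 1/3, then add the results
on [0, 1/6): add ∫ sqrt(3)*sqrt(t)·t^(s-1) dt
between 1/6 and 1/3 the integrand is exp(-3*t)·t^(s-1)
on [1/3, 1/2): add ∫ log(3*t)/(3*t)·t^(s-1) dt

(3*2**s*(2*s + 1)*(s**2 - 2*s + 1)*uppergamma(s, 1/2) - 3*2**s*(2*s + 1)*(s**2 - 2*s + 1)*uppergamma(s, 1) + 3*2**s*(2*s + 1) + 3**s*s*(2*s + 1)*(-2*log(2) + 2*log(3)) - 2*3**s*(2*s + 1) + 3**s*(2*s + 1)*(-2*log(3) + 2*log(2)) + 3*sqrt(2)*(s**2 - 2*s + 1))/(3*6**s*(2*s + 1)*(s**2 - 2*s + 1))
  Re(s) > -1/2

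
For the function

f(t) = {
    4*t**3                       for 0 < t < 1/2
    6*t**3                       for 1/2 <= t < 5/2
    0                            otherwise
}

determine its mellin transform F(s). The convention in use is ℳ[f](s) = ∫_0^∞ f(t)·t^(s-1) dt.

cuts at 1/2: linearity sums the 2 kernel integrals
∫ over [0, 1/2) of 4*t**3·t^(s-1) joins the sum
for t in [1/2, 5/2): the term is ∫ 6*t**3·t^(s-1)

(375*5**s - 1)/(4*2**s*(s + 3))
  Re(s) > -3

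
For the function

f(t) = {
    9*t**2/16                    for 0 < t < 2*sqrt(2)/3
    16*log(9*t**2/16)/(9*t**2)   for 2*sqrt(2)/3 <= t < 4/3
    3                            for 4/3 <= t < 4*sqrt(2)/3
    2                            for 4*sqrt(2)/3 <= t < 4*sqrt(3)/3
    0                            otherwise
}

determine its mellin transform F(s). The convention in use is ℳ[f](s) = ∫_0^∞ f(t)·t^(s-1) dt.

back out the common scale on t: 9*t**2/4 on [0, sqrt(2)/3); 4*log(9*t**2/4)/(9*t**2) on [sqrt(2)/3, 2/3); 3 on [2/3, 2*sqrt(2)/3); …
remove the common scale on t first: t**2 on [0, sqrt(2)/2); log(t**2)/t**2 on [sqrt(2)/2, 1); 3 on [1, sqrt(2)); …
invert the power substitution to get t on [0, 1/2); log(t)/t on [1/2, 1); 3 on [1, 2); …
treat the 4 regions marked off by 2*sqrt(2)/3, 4/3, 4*sqrt(2)/3 separately and sum
on [0, 2*sqrt(2)/3) integrate f = 9*t**2/16 against the kernel
[2*sqrt(2)/3, 4/3) adds the kernel integral of 16*log(9*t**2/16)/(9*t**2)
∫ 3·t^(s-1) over [4/3, 4*sqrt(2)/3)
for t in [4*sqrt(2)/3, 4*sqrt(3)/3): the term is ∫ 2·t^(s-1)

(2*sqrt(2)/3)**s*(-4*2**(s/2)*s*(s + 2) - 6*2**(s/2)*(s + 2)*(s**2 - 4*s + 4) + 2*2**s*(s + 2)*(s**2 - 4*s + 4) + 4*6**(s/2)*(s + 2)*(s**2 - 4*s + 4) + 4*s**2*(s + 2)*log(2) - 8*s*(s + 2)*log(2) + 8*s*(s + 2) + s*(s**2 - 4*s + 4))/(2*s*(s + 2)*(s**2 - 4*s + 4))
  Re(s) > -2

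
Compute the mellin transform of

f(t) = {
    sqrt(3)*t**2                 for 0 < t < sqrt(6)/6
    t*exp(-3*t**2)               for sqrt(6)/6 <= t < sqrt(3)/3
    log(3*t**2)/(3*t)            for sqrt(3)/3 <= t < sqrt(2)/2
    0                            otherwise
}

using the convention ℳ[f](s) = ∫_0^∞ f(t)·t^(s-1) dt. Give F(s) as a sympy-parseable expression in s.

6**(1/2 - s/2)*(3*2**(s/2 + 1/2)*(s + 2)*(4*s - (s + 1)**2)*uppergamma(s/2 + 1/2, 1/2) - 3*2**(s/2 + 1/2)*(s + 2)*(4*s - (s + 1)**2)*uppergamma(s/2 + 1/2, 1) - 12*2**(s/2 + 1/2)*(s + 2) + 3**(s/2 + 1/2)*(s + 1)*(s + 2)*(-4*log(3) + 4*log(2)) + 3**(s/2 + 1/2)*(s + 2)*(-8*log(2) + 8*log(3)) + 8*3**(s/2 + 1/2)*(s + 2) + 3*sqrt(2)*(4*s - (s + 1)**2))/(36*(s + 2)*(4*s - (s + 1)**2))
  Re(s) > -2

undo the power substitution: sqrt(3)*t on [0, 1/6); sqrt(t)*exp(-3*t) on [1/6, 1/3); log(3*t)/(3*sqrt(t)) on [1/3, 1/2)
remove the shared t-power first: sqrt(3)*sqrt(t) on [0, 1/6); exp(-3*t) on [1/6, 1/3); log(3*t)/(3*t) on [1/3, 1/2)
back out the common scale on t: sqrt(t) on [0, 1/2); exp(-t) on [1/2, 1); log(t)/t on [1, 3/2)
slice at sqrt(6)/6, sqrt(3)/3, transform all 3 pieces, and sum them
on [0, sqrt(6)/6) integrate f = sqrt(3)*t**2 against the kernel
the [sqrt(6)/6, sqrt(3)/3) slice contributes ∫ t*exp(-3*t**2)·t^(s-1) dt
on [sqrt(3)/3, sqrt(2)/2) integrate f = log(3*t**2)/(3*t) against the kernel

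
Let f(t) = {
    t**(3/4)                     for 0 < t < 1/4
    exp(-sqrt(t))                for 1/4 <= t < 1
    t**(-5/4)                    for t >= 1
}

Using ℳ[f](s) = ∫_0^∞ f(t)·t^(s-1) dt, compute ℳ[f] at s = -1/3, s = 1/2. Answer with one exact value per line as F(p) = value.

peel off the power substitution: t**(3/2) on [0, 1/2); exp(-t) on [1/2, 1); t**(-5/2) on [1, ∞)
f breaks at 1/4, 1 into 3 integrals to sum
the [0, 1/4) slice contributes ∫ t**(3/4)·t^(s-1) dt
on [1/4, 1) integrate f = exp(-sqrt(t)) against the kernel
the [1, ∞) slice contributes ∫ t**(-5/4)·t^(s-1) dt

F(-1/3) = -2*uppergamma(-2/3, 1) + 12/19 + 2*uppergamma(-2/3, 1/2) + 6*2**(1/6)/5
F(1/2) = -2*exp(-1) + sqrt(2)/10 + 2*exp(-1/2) + 4/3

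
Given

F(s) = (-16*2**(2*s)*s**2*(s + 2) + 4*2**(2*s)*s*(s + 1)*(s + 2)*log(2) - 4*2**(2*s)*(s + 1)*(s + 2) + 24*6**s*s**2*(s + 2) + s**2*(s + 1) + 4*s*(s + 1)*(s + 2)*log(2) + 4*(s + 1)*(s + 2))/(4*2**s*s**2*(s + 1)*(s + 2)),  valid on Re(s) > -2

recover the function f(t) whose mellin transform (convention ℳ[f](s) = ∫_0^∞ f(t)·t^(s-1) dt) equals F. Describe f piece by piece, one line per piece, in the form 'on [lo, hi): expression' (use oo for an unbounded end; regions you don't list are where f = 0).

on [0, 1/2): t**2
on [1/2, 2): log(t)
on [2, 3): 2*t

cuts at 1/2, 2: linearity sums the 3 kernel integrals
for t in [0, 1/2): the term is ∫ t**2·t^(s-1)
segment 1/2 to 2 holds log(t); add its integral
∫ over [2, 3) of 2*t·t^(s-1) joins the sum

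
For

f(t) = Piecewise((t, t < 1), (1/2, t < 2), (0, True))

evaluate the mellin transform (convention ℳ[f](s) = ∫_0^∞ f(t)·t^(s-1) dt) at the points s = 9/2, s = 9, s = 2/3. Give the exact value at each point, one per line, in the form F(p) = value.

f breaks at 1 into 2 integrals to sum
[0, 1) adds the kernel integral of t
on [1, 2) integrate f = 1/2 against the kernel

F(9/2) = 7/99 + 16*sqrt(2)/9
F(9) = 1282/45
F(2/3) = -3/20 + 3*2**(2/3)/4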